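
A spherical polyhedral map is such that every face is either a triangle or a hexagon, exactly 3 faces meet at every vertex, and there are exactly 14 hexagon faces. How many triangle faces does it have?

4

Let x be the number of triangles; then F = 14 + x.
Edge–face incidences: 2E = 6·14 + 3·x = 84 + 3x.
Every vertex has degree 3, so 3V = 2E.
Euler: V − E + F = 2 ⇒ (2E)/3 − E + (14 + x) = 2.
Multiply by 6: 2·(2E) − 3·(2E) + 6·(14 + x) = 12, i.e. 84 + 6x − (84 + 3x) = 12.
Collecting terms: 3x = 12, so x = 4.
Then 2E = 84 + 3·4 = 96, so E = 48, V = 2E/3 = 32, F = 14 + 4 = 18.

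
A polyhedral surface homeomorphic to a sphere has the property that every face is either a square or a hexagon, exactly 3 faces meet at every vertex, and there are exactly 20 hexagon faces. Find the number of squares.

6

Let x be the number of squares; then F = 20 + x.
Edge–face incidences: 2E = 6·20 + 4·x = 120 + 4x.
Every vertex has degree 3, so 3V = 2E.
Euler: V − E + F = 2 ⇒ (2E)/3 − E + (20 + x) = 2.
Multiply by 6: 2·(2E) − 3·(2E) + 6·(20 + x) = 12, i.e. 120 + 6x − (120 + 4x) = 12.
Collecting terms: 2x = 12, so x = 6.
Then 2E = 120 + 4·6 = 144, so E = 72, V = 2E/3 = 48, F = 20 + 6 = 26.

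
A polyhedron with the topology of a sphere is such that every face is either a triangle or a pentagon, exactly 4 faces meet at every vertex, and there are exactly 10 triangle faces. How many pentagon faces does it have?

2

Let x be the number of pentagons; then F = 10 + x.
Edge–face incidences: 2E = 3·10 + 5·x = 30 + 5x.
Every vertex has degree 4, so 4V = 2E.
Euler: V − E + F = 2 ⇒ (2E)/4 − E + (10 + x) = 2.
Multiply by 8: 2·(2E) − 4·(2E) + 8·(10 + x) = 16, i.e. 80 + 8x − 2·(30 + 5x) = 16.
Collecting terms: −2x + 20 = 16, so −2x = −4, so x = 2.
Then 2E = 30 + 5·2 = 40, so E = 20, V = 2E/4 = 10, F = 10 + 2 = 12.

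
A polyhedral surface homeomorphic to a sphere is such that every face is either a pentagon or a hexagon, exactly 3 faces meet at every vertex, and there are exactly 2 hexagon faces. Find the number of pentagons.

Let x be the number of pentagons; then F = 2 + x.
Edge–face incidences: 2E = 6·2 + 5·x = 12 + 5x.
Every vertex has degree 3, so 3V = 2E.
Euler: V − E + F = 2 ⇒ (2E)/3 − E + (2 + x) = 2.
Multiply by 6: 2·(2E) − 3·(2E) + 6·(2 + x) = 12, i.e. 12 + 6x − (12 + 5x) = 12.
Collecting terms: x = 12.
Then 2E = 12 + 5·12 = 72, so E = 36, V = 2E/3 = 24, F = 2 + 12 = 14.

12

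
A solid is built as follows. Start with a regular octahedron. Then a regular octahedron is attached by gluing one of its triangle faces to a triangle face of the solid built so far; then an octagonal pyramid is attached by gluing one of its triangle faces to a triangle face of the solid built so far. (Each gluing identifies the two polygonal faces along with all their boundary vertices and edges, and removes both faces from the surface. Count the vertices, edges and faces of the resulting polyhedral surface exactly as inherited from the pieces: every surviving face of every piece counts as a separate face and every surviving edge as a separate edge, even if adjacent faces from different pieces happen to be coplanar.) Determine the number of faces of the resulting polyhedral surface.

21

A regular octahedron: V=6, E=12, F=8.
Attach a regular octahedron (V=6, E=12, F=8) along a 3-gon: merge 3 vertices and 3 edges, delete both glued faces → V=9, E=21, F=14.
Attach an octagonal pyramid (V=9, E=16, F=9) along a 3-gon: merge 3 vertices and 3 edges, delete both glued faces → V=15, E=34, F=21.
Check: V − E + F = 15 − 34 + 21 = 2.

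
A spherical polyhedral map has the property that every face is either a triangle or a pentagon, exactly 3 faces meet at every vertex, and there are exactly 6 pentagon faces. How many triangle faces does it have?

Let x be the number of triangles; then F = 6 + x.
Edge–face incidences: 2E = 5·6 + 3·x = 30 + 3x.
Every vertex has degree 3, so 3V = 2E.
Euler: V − E + F = 2 ⇒ (2E)/3 − E + (6 + x) = 2.
Multiply by 6: 2·(2E) − 3·(2E) + 6·(6 + x) = 12, i.e. 36 + 6x − (30 + 3x) = 12.
Collecting terms: 3x + 6 = 12, so 3x = 6, so x = 2.
Then 2E = 30 + 3·2 = 36, so E = 18, V = 2E/3 = 12, F = 6 + 2 = 8.

2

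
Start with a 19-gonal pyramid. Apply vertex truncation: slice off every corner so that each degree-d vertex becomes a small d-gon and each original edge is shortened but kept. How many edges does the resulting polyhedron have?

114

The base solid has V = 20, E = 38, F = 20.
Truncation replaces each original edge-end by a new vertex, so V′ = 2E = 76.
Each original edge survives, and each old vertex of degree d contributes d new edges; summing degrees gives Σd = 2E, so E′ = E + 2E = 3E = 114.
Each original face survives and each original vertex becomes one new face: F′ = F + V = 40.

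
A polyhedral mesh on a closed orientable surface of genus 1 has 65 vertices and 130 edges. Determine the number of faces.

65

For a closed orientable surface of genus 1, χ = 2 − 2·1 = 0.
F = 0 − V + E = 0 − 65 + 130 = 65.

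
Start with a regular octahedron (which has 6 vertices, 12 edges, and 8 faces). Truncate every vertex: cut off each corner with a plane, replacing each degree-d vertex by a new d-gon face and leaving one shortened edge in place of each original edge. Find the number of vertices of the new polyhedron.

24

Truncation replaces each original edge-end by a new vertex, so V′ = 2E = 24.
Each original edge survives, and each old vertex of degree d contributes d new edges; summing degrees gives Σd = 2E, so E′ = E + 2E = 3E = 36.
Each original face survives and each original vertex becomes one new face: F′ = F + V = 14.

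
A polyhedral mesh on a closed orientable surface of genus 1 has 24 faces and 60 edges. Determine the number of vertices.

36

For a closed orientable surface of genus 1, χ = 2 − 2·1 = 0.
V = 0 + E − F = 0 + 60 − 24 = 36.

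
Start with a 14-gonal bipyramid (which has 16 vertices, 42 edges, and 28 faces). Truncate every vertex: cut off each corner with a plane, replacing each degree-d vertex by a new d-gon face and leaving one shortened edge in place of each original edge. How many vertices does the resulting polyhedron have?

84

Truncation replaces each original edge-end by a new vertex, so V′ = 2E = 84.
Each original edge survives, and each old vertex of degree d contributes d new edges; summing degrees gives Σd = 2E, so E′ = E + 2E = 3E = 126.
Each original face survives and each original vertex becomes one new face: F′ = F + V = 44.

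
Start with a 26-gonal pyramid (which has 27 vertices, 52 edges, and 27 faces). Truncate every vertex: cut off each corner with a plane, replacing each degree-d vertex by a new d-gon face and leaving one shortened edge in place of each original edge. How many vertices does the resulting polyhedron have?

104

Truncation replaces each original edge-end by a new vertex, so V′ = 2E = 104.
Each original edge survives, and each old vertex of degree d contributes d new edges; summing degrees gives Σd = 2E, so E′ = E + 2E = 3E = 156.
Each original face survives and each original vertex becomes one new face: F′ = F + V = 54.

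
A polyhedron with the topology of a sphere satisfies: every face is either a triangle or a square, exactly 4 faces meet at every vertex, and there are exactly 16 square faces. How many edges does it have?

44

Let x be the number of triangles; then F = 16 + x.
Edge–face incidences: 2E = 4·16 + 3·x = 64 + 3x.
Every vertex has degree 4, so 4V = 2E.
Euler: V − E + F = 2 ⇒ (2E)/4 − E + (16 + x) = 2.
Multiply by 8: 2·(2E) − 4·(2E) + 8·(16 + x) = 16, i.e. 128 + 8x − 2·(64 + 3x) = 16.
Collecting terms: 2x = 16, so x = 8.
Then 2E = 64 + 3·8 = 88, so E = 44, V = 2E/4 = 22, F = 16 + 8 = 24.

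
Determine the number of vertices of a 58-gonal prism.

116

A prism on an n-gon has two n-gon bases and n rectangular sides: V = 2·58 = 116, E = 3·58 = 174, F = 58 + 2 = 60.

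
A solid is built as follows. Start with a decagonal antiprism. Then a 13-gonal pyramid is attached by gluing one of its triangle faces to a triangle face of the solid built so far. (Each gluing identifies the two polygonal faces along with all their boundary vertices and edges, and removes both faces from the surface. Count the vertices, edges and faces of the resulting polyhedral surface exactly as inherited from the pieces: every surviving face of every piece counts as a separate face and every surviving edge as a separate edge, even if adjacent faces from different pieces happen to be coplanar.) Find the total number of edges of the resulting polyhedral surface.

63

A decagonal antiprism: V=20, E=40, F=22.
Attach a 13-gonal pyramid (V=14, E=26, F=14) along a 3-gon: merge 3 vertices and 3 edges, delete both glued faces → V=31, E=63, F=34.
Check: V − E + F = 31 − 63 + 34 = 2.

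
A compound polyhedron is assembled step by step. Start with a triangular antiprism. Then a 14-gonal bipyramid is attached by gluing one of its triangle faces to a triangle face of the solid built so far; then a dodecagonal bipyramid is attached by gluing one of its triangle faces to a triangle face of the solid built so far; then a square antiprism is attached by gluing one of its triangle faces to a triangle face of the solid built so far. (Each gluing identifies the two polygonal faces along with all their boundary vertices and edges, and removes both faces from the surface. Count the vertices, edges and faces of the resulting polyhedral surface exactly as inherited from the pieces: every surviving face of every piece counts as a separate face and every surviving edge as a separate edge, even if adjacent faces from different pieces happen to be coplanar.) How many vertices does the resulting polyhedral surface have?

35

A triangular antiprism: V=6, E=12, F=8.
Attach a 14-gonal bipyramid (V=16, E=42, F=28) along a 3-gon: merge 3 vertices and 3 edges, delete both glued faces → V=19, E=51, F=34.
Attach a dodecagonal bipyramid (V=14, E=36, F=24) along a 3-gon: merge 3 vertices and 3 edges, delete both glued faces → V=30, E=84, F=56.
Attach a square antiprism (V=8, E=16, F=10) along a 3-gon: merge 3 vertices and 3 edges, delete both glued faces → V=35, E=97, F=64.
Check: V − E + F = 35 − 97 + 64 = 2.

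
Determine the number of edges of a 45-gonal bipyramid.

A bipyramid over an n-gon has 2n triangular faces and n + 2 vertices: V = 45 + 2 = 47, E = 3·45 = 135, F = 2·45 = 90.

135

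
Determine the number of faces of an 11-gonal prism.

A prism on an n-gon has two n-gon bases and n rectangular sides: V = 2·11 = 22, E = 3·11 = 33, F = 11 + 2 = 13.

13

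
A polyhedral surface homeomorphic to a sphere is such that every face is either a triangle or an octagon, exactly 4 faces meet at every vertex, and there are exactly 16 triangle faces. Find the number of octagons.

Let x be the number of octagons; then F = 16 + x.
Edge–face incidences: 2E = 3·16 + 8·x = 48 + 8x.
Every vertex has degree 4, so 4V = 2E.
Euler: V − E + F = 2 ⇒ (2E)/4 − E + (16 + x) = 2.
Multiply by 8: 2·(2E) − 4·(2E) + 8·(16 + x) = 16, i.e. 128 + 8x − 2·(48 + 8x) = 16.
Collecting terms: −8x + 32 = 16, so −8x = −16, so x = 2.
Then 2E = 48 + 8·2 = 64, so E = 32, V = 2E/4 = 16, F = 16 + 2 = 18.

2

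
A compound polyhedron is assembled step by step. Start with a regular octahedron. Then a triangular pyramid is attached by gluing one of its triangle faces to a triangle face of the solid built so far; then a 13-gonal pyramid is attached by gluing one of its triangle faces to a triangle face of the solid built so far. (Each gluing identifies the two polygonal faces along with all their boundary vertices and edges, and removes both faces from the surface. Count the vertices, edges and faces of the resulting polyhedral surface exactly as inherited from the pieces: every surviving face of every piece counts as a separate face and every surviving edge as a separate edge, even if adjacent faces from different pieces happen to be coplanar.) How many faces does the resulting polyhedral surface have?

A regular octahedron: V=6, E=12, F=8.
Attach a triangular pyramid (V=4, E=6, F=4) along a 3-gon: merge 3 vertices and 3 edges, delete both glued faces → V=7, E=15, F=10.
Attach a 13-gonal pyramid (V=14, E=26, F=14) along a 3-gon: merge 3 vertices and 3 edges, delete both glued faces → V=18, E=38, F=22.
Check: V − E + F = 18 − 38 + 22 = 2.

22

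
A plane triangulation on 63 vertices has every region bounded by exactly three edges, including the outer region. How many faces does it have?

122

In a plane triangulation 3F = 2E and V − E + F = 2, so F = 2V − 4 = 2·63 − 4 = 122.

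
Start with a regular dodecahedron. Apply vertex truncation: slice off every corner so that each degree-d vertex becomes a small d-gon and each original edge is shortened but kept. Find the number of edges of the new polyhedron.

90

The base solid has V = 20, E = 30, F = 12.
Truncation replaces each original edge-end by a new vertex, so V′ = 2E = 60.
Each original edge survives, and each old vertex of degree d contributes d new edges; summing degrees gives Σd = 2E, so E′ = E + 2E = 3E = 90.
Each original face survives and each original vertex becomes one new face: F′ = F + V = 32.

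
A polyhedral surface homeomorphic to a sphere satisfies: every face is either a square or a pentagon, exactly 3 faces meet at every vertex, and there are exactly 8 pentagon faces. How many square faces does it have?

2

Let x be the number of squares; then F = 8 + x.
Edge–face incidences: 2E = 5·8 + 4·x = 40 + 4x.
Every vertex has degree 3, so 3V = 2E.
Euler: V − E + F = 2 ⇒ (2E)/3 − E + (8 + x) = 2.
Multiply by 6: 2·(2E) − 3·(2E) + 6·(8 + x) = 12, i.e. 48 + 6x − (40 + 4x) = 12.
Collecting terms: 2x + 8 = 12, so 2x = 4, so x = 2.
Then 2E = 40 + 4·2 = 48, so E = 24, V = 2E/3 = 16, F = 8 + 2 = 10.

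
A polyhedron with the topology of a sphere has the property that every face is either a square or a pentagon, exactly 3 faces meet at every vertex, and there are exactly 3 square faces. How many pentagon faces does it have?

Let x be the number of pentagons; then F = 3 + x.
Edge–face incidences: 2E = 4·3 + 5·x = 12 + 5x.
Every vertex has degree 3, so 3V = 2E.
Euler: V − E + F = 2 ⇒ (2E)/3 − E + (3 + x) = 2.
Multiply by 6: 2·(2E) − 3·(2E) + 6·(3 + x) = 12, i.e. 18 + 6x − (12 + 5x) = 12.
Collecting terms: x + 6 = 12, so x = 6.
Then 2E = 12 + 5·6 = 42, so E = 21, V = 2E/3 = 14, F = 3 + 6 = 9.

6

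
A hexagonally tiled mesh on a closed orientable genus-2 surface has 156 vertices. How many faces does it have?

79

χ = 2 − 2·2 = -2, and every face is a hexagon so 6F = 2E.
V − E + F = -2 with E = 6F/2 gives 156 − (6/2 − 1)·F = -2, so F = 79 and E = 237.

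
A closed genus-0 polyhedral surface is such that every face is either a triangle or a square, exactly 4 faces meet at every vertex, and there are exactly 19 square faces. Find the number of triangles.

8

Let x be the number of triangles; then F = 19 + x.
Edge–face incidences: 2E = 4·19 + 3·x = 76 + 3x.
Every vertex has degree 4, so 4V = 2E.
Euler: V − E + F = 2 ⇒ (2E)/4 − E + (19 + x) = 2.
Multiply by 8: 2·(2E) − 4·(2E) + 8·(19 + x) = 16, i.e. 152 + 8x − 2·(76 + 3x) = 16.
Collecting terms: 2x = 16, so x = 8.
Then 2E = 76 + 3·8 = 100, so E = 50, V = 2E/4 = 25, F = 19 + 8 = 27.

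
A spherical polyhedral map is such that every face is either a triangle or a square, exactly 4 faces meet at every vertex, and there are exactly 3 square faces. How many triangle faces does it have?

Let x be the number of triangles; then F = 3 + x.
Edge–face incidences: 2E = 4·3 + 3·x = 12 + 3x.
Every vertex has degree 4, so 4V = 2E.
Euler: V − E + F = 2 ⇒ (2E)/4 − E + (3 + x) = 2.
Multiply by 8: 2·(2E) − 4·(2E) + 8·(3 + x) = 16, i.e. 24 + 8x − 2·(12 + 3x) = 16.
Collecting terms: 2x = 16, so x = 8.
Then 2E = 12 + 3·8 = 36, so E = 18, V = 2E/4 = 9, F = 3 + 8 = 11.

8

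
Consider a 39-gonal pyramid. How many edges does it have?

78

A pyramid on an n-gon base has one n-gon and n triangles: V = 39 + 1 = 40, E = 2·39 = 78, F = 39 + 1 = 40.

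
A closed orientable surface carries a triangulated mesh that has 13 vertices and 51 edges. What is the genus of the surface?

Every face is a triangle and each edge borders two faces, so 3F = 2·51, giving F = 34.
χ = V − E + F = 13 − 51 + 34 = -4.
For a closed orientable surface χ = 2 − 2g, so g = (2 − (-4))/2 = 3.

3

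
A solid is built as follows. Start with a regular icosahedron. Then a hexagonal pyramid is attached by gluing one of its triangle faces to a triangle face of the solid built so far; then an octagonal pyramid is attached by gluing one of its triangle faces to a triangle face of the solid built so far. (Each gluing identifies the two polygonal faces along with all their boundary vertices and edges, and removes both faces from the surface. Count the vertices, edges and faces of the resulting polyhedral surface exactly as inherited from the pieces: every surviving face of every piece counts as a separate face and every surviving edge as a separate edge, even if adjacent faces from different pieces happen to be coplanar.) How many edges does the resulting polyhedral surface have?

52

A regular icosahedron: V=12, E=30, F=20.
Attach a hexagonal pyramid (V=7, E=12, F=7) along a 3-gon: merge 3 vertices and 3 edges, delete both glued faces → V=16, E=39, F=25.
Attach an octagonal pyramid (V=9, E=16, F=9) along a 3-gon: merge 3 vertices and 3 edges, delete both glued faces → V=22, E=52, F=32.
Check: V − E + F = 22 − 52 + 32 = 2.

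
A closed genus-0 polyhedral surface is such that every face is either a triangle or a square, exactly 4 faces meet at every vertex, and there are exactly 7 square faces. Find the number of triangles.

Let x be the number of triangles; then F = 7 + x.
Edge–face incidences: 2E = 4·7 + 3·x = 28 + 3x.
Every vertex has degree 4, so 4V = 2E.
Euler: V − E + F = 2 ⇒ (2E)/4 − E + (7 + x) = 2.
Multiply by 8: 2·(2E) − 4·(2E) + 8·(7 + x) = 16, i.e. 56 + 8x − 2·(28 + 3x) = 16.
Collecting terms: 2x = 16, so x = 8.
Then 2E = 28 + 3·8 = 52, so E = 26, V = 2E/4 = 13, F = 7 + 8 = 15.

8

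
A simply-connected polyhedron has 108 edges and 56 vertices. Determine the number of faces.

54

Here V − E + F = 2.
F = 2 − V + E = 2 − 56 + 108 = 54.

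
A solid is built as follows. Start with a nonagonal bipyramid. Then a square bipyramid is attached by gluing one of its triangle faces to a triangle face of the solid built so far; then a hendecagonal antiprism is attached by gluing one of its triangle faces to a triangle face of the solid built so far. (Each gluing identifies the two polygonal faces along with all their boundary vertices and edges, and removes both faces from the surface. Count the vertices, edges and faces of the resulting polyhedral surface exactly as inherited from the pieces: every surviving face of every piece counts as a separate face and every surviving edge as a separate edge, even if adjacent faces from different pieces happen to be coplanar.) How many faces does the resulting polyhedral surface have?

46

A nonagonal bipyramid: V=11, E=27, F=18.
Attach a square bipyramid (V=6, E=12, F=8) along a 3-gon: merge 3 vertices and 3 edges, delete both glued faces → V=14, E=36, F=24.
Attach a hendecagonal antiprism (V=22, E=44, F=24) along a 3-gon: merge 3 vertices and 3 edges, delete both glued faces → V=33, E=77, F=46.
Check: V − E + F = 33 − 77 + 46 = 2.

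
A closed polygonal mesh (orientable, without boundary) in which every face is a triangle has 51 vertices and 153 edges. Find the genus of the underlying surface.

Every face is a triangle and each edge borders two faces, so 3F = 2·153, giving F = 102.
χ = V − E + F = 51 − 153 + 102 = 0.
For a closed orientable surface χ = 2 − 2g, so g = (2 − (0))/2 = 1.

1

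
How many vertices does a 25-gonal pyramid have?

26

A pyramid on an n-gon base has one n-gon and n triangles: V = 25 + 1 = 26, E = 2·25 = 50, F = 25 + 1 = 26.
Check: V − E + F = 26 − 50 + 26 = 2.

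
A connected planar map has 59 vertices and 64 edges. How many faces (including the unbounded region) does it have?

Euler's formula for a connected plane graph: V − E + F = 2, so F = 2 − 59 + 64 = 7.

7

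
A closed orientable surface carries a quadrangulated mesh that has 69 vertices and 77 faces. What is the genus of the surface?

5

Every face is a square, so 2E = 4·77 = 308, giving E = 154.
χ = V − E + F = 69 − 154 + 77 = -8.
For a closed orientable surface χ = 2 − 2g, so g = (2 − (-8))/2 = 5.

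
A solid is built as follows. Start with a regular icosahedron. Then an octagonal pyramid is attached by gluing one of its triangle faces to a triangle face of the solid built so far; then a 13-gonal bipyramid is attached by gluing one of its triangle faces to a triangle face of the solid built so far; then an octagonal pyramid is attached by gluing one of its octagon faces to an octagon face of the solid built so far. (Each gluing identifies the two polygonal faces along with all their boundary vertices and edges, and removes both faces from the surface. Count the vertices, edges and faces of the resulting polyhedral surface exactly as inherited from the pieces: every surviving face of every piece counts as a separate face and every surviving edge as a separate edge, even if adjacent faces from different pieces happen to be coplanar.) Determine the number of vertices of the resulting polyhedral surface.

31

A regular icosahedron: V=12, E=30, F=20.
Attach an octagonal pyramid (V=9, E=16, F=9) along a 3-gon: merge 3 vertices and 3 edges, delete both glued faces → V=18, E=43, F=27.
Attach a 13-gonal bipyramid (V=15, E=39, F=26) along a 3-gon: merge 3 vertices and 3 edges, delete both glued faces → V=30, E=79, F=51.
Attach an octagonal pyramid (V=9, E=16, F=9) along an 8-gon: merge 8 vertices and 8 edges, delete both glued faces → V=31, E=87, F=58.
Check: V − E + F = 31 − 87 + 58 = 2.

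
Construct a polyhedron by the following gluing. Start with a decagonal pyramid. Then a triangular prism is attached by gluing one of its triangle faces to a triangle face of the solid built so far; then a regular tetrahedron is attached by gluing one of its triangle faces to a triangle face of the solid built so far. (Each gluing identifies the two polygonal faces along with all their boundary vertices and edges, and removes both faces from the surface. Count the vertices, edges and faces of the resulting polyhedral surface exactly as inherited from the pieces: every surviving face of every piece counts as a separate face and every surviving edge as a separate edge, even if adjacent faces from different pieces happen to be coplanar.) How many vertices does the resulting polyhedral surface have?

15

A decagonal pyramid: V=11, E=20, F=11.
Attach a triangular prism (V=6, E=9, F=5) along a 3-gon: merge 3 vertices and 3 edges, delete both glued faces → V=14, E=26, F=14.
Attach a regular tetrahedron (V=4, E=6, F=4) along a 3-gon: merge 3 vertices and 3 edges, delete both glued faces → V=15, E=29, F=16.
Check: V − E + F = 15 − 29 + 16 = 2.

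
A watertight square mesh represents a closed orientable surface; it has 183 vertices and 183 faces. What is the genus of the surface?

1

Every face is a square, so 2E = 4·183 = 732, giving E = 366.
χ = V − E + F = 183 − 366 + 183 = 0.
For a closed orientable surface χ = 2 − 2g, so g = (2 − (0))/2 = 1.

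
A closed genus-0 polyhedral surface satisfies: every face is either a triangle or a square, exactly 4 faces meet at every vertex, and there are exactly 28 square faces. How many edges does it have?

Let x be the number of triangles; then F = 28 + x.
Edge–face incidences: 2E = 4·28 + 3·x = 112 + 3x.
Every vertex has degree 4, so 4V = 2E.
Euler: V − E + F = 2 ⇒ (2E)/4 − E + (28 + x) = 2.
Multiply by 8: 2·(2E) − 4·(2E) + 8·(28 + x) = 16, i.e. 224 + 8x − 2·(112 + 3x) = 16.
Collecting terms: 2x = 16, so x = 8.
Then 2E = 112 + 3·8 = 136, so E = 68, V = 2E/4 = 34, F = 28 + 8 = 36.

68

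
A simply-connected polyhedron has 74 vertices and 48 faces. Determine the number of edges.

Here V − E + F = 2.
E = V + F − (2) = 74 + 48 − (2) = 120.

120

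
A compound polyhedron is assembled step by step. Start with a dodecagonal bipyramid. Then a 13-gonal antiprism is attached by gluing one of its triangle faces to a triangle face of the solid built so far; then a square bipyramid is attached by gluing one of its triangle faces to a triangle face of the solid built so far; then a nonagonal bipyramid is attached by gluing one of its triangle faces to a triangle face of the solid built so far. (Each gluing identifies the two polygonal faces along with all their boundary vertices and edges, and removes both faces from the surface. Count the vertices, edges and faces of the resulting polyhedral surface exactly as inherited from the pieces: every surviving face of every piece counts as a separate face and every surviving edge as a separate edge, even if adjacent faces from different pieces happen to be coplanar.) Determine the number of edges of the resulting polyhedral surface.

A dodecagonal bipyramid: V=14, E=36, F=24.
Attach a 13-gonal antiprism (V=26, E=52, F=28) along a 3-gon: merge 3 vertices and 3 edges, delete both glued faces → V=37, E=85, F=50.
Attach a square bipyramid (V=6, E=12, F=8) along a 3-gon: merge 3 vertices and 3 edges, delete both glued faces → V=40, E=94, F=56.
Attach a nonagonal bipyramid (V=11, E=27, F=18) along a 3-gon: merge 3 vertices and 3 edges, delete both glued faces → V=48, E=118, F=72.
Check: V − E + F = 48 − 118 + 72 = 2.

118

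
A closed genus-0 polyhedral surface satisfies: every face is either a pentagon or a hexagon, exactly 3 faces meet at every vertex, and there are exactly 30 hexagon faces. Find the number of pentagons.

12

Let x be the number of pentagons; then F = 30 + x.
Edge–face incidences: 2E = 6·30 + 5·x = 180 + 5x.
Every vertex has degree 3, so 3V = 2E.
Euler: V − E + F = 2 ⇒ (2E)/3 − E + (30 + x) = 2.
Multiply by 6: 2·(2E) − 3·(2E) + 6·(30 + x) = 12, i.e. 180 + 6x − (180 + 5x) = 12.
Collecting terms: x = 12.
Then 2E = 180 + 5·12 = 240, so E = 120, V = 2E/3 = 80, F = 30 + 12 = 42.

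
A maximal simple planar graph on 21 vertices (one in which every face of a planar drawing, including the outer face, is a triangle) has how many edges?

In a plane triangulation 3F = 2E and V − E + F = 2, so E = 3V − 6 = 3·21 − 6 = 57.

57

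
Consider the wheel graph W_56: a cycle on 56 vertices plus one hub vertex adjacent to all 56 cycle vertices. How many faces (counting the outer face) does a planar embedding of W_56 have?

57

W_56 has V = 56 + 1 = 57 vertices and E = 2·56 = 112 edges.
By Euler's formula F = 2 − V + E = 2 − 57 + 112 = 57.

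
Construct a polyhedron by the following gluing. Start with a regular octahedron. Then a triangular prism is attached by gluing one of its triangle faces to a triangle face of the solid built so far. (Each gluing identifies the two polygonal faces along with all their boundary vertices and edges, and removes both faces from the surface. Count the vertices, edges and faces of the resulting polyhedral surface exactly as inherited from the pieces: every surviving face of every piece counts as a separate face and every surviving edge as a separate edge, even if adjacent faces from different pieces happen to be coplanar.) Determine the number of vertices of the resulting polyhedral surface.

9

A regular octahedron: V=6, E=12, F=8.
Attach a triangular prism (V=6, E=9, F=5) along a 3-gon: merge 3 vertices and 3 edges, delete both glued faces → V=9, E=18, F=11.
Check: V − E + F = 9 − 18 + 11 = 2.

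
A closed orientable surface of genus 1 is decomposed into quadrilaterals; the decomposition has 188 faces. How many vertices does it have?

χ = 2 − 2·1 = 0, and every face is a square so 4F = 2E.
E = 4·188/2 = 376. Then V = 0 + E − F = 0 + 376 − 188 = 188.

188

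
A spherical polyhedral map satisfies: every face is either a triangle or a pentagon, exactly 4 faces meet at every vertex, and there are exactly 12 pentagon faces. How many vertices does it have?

Let x be the number of triangles; then F = 12 + x.
Edge–face incidences: 2E = 5·12 + 3·x = 60 + 3x.
Every vertex has degree 4, so 4V = 2E.
Euler: V − E + F = 2 ⇒ (2E)/4 − E + (12 + x) = 2.
Multiply by 8: 2·(2E) − 4·(2E) + 8·(12 + x) = 16, i.e. 96 + 8x − 2·(60 + 3x) = 16.
Collecting terms: 2x − 24 = 16, so 2x = 40, so x = 20.
Then 2E = 60 + 3·20 = 120, so E = 60, V = 2E/4 = 30, F = 12 + 20 = 32.

30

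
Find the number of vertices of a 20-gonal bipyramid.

22

A bipyramid over an n-gon has 2n triangular faces and n + 2 vertices: V = 20 + 2 = 22, E = 3·20 = 60, F = 2·20 = 40.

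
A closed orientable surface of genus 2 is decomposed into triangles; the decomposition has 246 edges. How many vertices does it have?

80

χ = 2 − 2·2 = -2, and every face is a triangle so 3F = 2E.
F = 2E/3 = 164. Then V = -2 + E − F = -2 + 246 − 164 = 80.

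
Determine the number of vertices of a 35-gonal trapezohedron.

The n-trapezohedron (dual of the n-antiprism) has V = 2·35 + 2 = 72, E = 4·35 = 140, F = 2·35 = 70.
Check: V − E + F = 72 − 140 + 70 = 2.

72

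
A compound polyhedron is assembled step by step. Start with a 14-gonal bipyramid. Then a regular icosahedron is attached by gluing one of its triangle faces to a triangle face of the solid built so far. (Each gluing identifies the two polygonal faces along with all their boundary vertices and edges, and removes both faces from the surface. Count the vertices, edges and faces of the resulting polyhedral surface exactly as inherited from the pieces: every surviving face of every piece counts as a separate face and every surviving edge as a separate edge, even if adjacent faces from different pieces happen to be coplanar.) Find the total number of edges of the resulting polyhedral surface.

A 14-gonal bipyramid: V=16, E=42, F=28.
Attach a regular icosahedron (V=12, E=30, F=20) along a 3-gon: merge 3 vertices and 3 edges, delete both glued faces → V=25, E=69, F=46.
Check: V − E + F = 25 − 69 + 46 = 2.

69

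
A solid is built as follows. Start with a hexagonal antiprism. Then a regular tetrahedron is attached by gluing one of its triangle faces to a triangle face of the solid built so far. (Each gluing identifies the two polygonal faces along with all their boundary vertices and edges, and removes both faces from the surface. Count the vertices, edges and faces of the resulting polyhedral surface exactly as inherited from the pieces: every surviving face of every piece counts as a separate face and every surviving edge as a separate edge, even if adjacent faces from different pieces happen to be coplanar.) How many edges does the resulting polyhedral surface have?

27

A hexagonal antiprism: V=12, E=24, F=14.
Attach a regular tetrahedron (V=4, E=6, F=4) along a 3-gon: merge 3 vertices and 3 edges, delete both glued faces → V=13, E=27, F=16.
Check: V − E + F = 13 − 27 + 16 = 2.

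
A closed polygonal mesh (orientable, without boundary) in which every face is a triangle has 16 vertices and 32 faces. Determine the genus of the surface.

Every face is a triangle, so 2E = 3·32 = 96, giving E = 48.
χ = V − E + F = 16 − 48 + 32 = 0.
For a closed orientable surface χ = 2 − 2g, so g = (2 − (0))/2 = 1.

1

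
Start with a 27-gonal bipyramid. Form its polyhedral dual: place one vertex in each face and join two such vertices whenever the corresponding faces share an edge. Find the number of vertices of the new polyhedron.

The base solid has V = 29, E = 81, F = 54.
The dual swaps V and F and preserves E: V′ = F = 54, E′ = E = 81, F′ = V = 29.

54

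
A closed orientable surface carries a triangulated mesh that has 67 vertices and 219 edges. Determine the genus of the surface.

4

Every face is a triangle and each edge borders two faces, so 3F = 2·219, giving F = 146.
χ = V − E + F = 67 − 219 + 146 = -6.
For a closed orientable surface χ = 2 − 2g, so g = (2 − (-6))/2 = 4.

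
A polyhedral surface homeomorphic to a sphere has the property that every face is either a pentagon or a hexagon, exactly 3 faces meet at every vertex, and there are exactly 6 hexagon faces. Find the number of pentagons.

Let x be the number of pentagons; then F = 6 + x.
Edge–face incidences: 2E = 6·6 + 5·x = 36 + 5x.
Every vertex has degree 3, so 3V = 2E.
Euler: V − E + F = 2 ⇒ (2E)/3 − E + (6 + x) = 2.
Multiply by 6: 2·(2E) − 3·(2E) + 6·(6 + x) = 12, i.e. 36 + 6x − (36 + 5x) = 12.
Collecting terms: x = 12.
Then 2E = 36 + 5·12 = 96, so E = 48, V = 2E/3 = 32, F = 6 + 12 = 18.

12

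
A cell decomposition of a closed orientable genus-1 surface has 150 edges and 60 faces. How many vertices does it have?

90

For a closed orientable surface of genus 1, χ = 2 − 2·1 = 0.
V = 0 + E − F = 0 + 150 − 60 = 90.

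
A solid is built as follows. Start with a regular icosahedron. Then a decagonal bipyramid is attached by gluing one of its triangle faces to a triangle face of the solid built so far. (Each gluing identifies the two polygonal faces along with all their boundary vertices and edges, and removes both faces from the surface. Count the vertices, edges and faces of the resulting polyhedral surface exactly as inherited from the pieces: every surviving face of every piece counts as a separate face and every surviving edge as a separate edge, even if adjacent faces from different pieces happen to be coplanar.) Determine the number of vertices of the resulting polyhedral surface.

A regular icosahedron: V=12, E=30, F=20.
Attach a decagonal bipyramid (V=12, E=30, F=20) along a 3-gon: merge 3 vertices and 3 edges, delete both glued faces → V=21, E=57, F=38.
Check: V − E + F = 21 − 57 + 38 = 2.

21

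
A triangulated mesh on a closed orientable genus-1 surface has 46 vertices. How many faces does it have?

χ = 2 − 2·1 = 0, and every face is a triangle so 3F = 2E.
V − E + F = 0 with E = 3F/2 gives 46 − (3/2 − 1)·F = 0, so F = 92 and E = 138.

92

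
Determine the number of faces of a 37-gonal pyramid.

A pyramid on an n-gon base has one n-gon and n triangles: V = 37 + 1 = 38, E = 2·37 = 74, F = 37 + 1 = 38.

38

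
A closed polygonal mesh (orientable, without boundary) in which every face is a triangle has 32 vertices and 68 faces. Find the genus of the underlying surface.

Every face is a triangle, so 2E = 3·68 = 204, giving E = 102.
χ = V − E + F = 32 − 102 + 68 = -2.
For a closed orientable surface χ = 2 − 2g, so g = (2 − (-2))/2 = 2.

2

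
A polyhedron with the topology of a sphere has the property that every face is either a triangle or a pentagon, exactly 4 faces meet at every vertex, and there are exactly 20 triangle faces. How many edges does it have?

Let x be the number of pentagons; then F = 20 + x.
Edge–face incidences: 2E = 3·20 + 5·x = 60 + 5x.
Every vertex has degree 4, so 4V = 2E.
Euler: V − E + F = 2 ⇒ (2E)/4 − E + (20 + x) = 2.
Multiply by 8: 2·(2E) − 4·(2E) + 8·(20 + x) = 16, i.e. 160 + 8x − 2·(60 + 5x) = 16.
Collecting terms: −2x + 40 = 16, so −2x = −24, so x = 12.
Then 2E = 60 + 5·12 = 120, so E = 60, V = 2E/4 = 30, F = 20 + 12 = 32.

60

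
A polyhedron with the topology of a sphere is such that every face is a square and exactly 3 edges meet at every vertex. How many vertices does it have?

Each face has 4 edges and each edge borders two faces, so 2E = 4F.
Each vertex has degree 3, so 3V = 2E and hence V = 4F/3.
Euler: V − E + F = 2 ⇒ (4F/3) − (4F/2) + F = 2.
Multiply by 6: (8 − 12 + 6)F = 12, i.e. 2F = 12.
So F = 6, E = 4·6/2 = 12, V = 4·6/3 = 8.

8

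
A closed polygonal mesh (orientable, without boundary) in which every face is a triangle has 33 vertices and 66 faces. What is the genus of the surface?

Every face is a triangle, so 2E = 3·66 = 198, giving E = 99.
χ = V − E + F = 33 − 99 + 66 = 0.
For a closed orientable surface χ = 2 − 2g, so g = (2 − (0))/2 = 1.

1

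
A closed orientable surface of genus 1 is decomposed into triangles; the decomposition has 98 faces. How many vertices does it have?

χ = 2 − 2·1 = 0, and every face is a triangle so 3F = 2E.
E = 3·98/2 = 147. Then V = 0 + E − F = 0 + 147 − 98 = 49.

49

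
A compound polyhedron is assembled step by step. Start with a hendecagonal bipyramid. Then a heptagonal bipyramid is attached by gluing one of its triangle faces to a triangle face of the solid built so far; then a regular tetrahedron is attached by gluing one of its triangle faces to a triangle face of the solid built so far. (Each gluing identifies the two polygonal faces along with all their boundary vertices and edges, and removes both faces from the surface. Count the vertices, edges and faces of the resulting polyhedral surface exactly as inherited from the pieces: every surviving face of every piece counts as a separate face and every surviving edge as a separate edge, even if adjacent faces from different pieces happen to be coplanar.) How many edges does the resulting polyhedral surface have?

54

A hendecagonal bipyramid: V=13, E=33, F=22.
Attach a heptagonal bipyramid (V=9, E=21, F=14) along a 3-gon: merge 3 vertices and 3 edges, delete both glued faces → V=19, E=51, F=34.
Attach a regular tetrahedron (V=4, E=6, F=4) along a 3-gon: merge 3 vertices and 3 edges, delete both glued faces → V=20, E=54, F=36.
Check: V − E + F = 20 − 54 + 36 = 2.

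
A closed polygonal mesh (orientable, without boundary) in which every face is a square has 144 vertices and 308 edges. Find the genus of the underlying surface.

Every face is a square and each edge borders two faces, so 4F = 2·308, giving F = 154.
χ = V − E + F = 144 − 308 + 154 = -10.
For a closed orientable surface χ = 2 − 2g, so g = (2 − (-10))/2 = 6.

6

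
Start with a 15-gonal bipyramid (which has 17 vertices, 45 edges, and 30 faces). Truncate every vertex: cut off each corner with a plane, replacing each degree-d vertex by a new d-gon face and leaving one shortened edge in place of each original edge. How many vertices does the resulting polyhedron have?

Truncation replaces each original edge-end by a new vertex, so V′ = 2E = 90.
Each original edge survives, and each old vertex of degree d contributes d new edges; summing degrees gives Σd = 2E, so E′ = E + 2E = 3E = 135.
Each original face survives and each original vertex becomes one new face: F′ = F + V = 47.

90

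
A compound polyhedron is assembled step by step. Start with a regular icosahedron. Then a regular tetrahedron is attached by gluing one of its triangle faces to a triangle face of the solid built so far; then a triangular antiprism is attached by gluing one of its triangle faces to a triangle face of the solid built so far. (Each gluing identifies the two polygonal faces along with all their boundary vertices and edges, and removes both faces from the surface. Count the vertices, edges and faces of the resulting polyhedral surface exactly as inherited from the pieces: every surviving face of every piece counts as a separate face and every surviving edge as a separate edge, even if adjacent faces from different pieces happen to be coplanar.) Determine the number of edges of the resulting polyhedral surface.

A regular icosahedron: V=12, E=30, F=20.
Attach a regular tetrahedron (V=4, E=6, F=4) along a 3-gon: merge 3 vertices and 3 edges, delete both glued faces → V=13, E=33, F=22.
Attach a triangular antiprism (V=6, E=12, F=8) along a 3-gon: merge 3 vertices and 3 edges, delete both glued faces → V=16, E=42, F=28.
Check: V − E + F = 16 − 42 + 28 = 2.

42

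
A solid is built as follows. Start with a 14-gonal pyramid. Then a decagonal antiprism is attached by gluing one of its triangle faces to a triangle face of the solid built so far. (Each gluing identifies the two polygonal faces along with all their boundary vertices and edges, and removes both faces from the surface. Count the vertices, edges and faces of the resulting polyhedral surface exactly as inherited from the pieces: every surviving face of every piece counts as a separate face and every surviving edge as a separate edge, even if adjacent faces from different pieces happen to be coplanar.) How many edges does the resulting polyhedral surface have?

A 14-gonal pyramid: V=15, E=28, F=15.
Attach a decagonal antiprism (V=20, E=40, F=22) along a 3-gon: merge 3 vertices and 3 edges, delete both glued faces → V=32, E=65, F=35.
Check: V − E + F = 32 − 65 + 35 = 2.

65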